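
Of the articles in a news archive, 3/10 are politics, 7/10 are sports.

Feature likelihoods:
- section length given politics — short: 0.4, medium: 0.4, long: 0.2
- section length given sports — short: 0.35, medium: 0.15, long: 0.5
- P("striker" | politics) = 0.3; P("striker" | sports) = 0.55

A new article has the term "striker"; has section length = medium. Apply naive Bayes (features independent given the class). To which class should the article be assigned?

sports

politics: 0.3 × 0.4 × 0.3 = 0.036
sports: 0.7 × 0.15 × 0.55 = 0.05775
Highest score → sports.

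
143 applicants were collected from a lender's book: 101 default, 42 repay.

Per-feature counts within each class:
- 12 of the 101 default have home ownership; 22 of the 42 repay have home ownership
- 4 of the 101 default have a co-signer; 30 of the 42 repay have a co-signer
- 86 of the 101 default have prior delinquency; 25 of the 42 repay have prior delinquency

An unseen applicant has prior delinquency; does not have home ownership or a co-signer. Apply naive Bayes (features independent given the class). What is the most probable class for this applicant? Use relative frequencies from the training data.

default

default: (101/143) × (89/101) × (97/101) × (86/101) ≈ 0.508957
repay: (42/143) × (20/42) × (12/42) × (25/42) ≈ 0.0237857
Highest score → default.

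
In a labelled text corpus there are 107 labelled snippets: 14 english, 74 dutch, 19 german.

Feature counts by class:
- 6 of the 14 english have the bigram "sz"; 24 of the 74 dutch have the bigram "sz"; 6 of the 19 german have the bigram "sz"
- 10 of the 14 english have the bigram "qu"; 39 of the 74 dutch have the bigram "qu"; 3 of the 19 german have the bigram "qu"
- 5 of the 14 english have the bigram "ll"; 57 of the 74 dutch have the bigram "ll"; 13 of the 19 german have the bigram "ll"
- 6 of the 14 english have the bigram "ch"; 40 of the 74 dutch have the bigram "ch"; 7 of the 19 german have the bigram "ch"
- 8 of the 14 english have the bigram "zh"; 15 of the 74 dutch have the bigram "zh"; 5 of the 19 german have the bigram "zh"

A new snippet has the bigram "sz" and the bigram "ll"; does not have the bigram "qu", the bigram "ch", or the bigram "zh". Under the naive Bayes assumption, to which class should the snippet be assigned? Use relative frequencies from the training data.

dutch

english: (14/107) × (6/14) × (4/14) × (5/14) × (8/14) × (6/14) ≈ 0.00140129
dutch: (74/107) × (24/74) × (35/74) × (57/74) × (34/74) × (59/74) ≈ 0.0299347
german: (19/107) × (6/19) × (16/19) × (13/19) × (12/19) × (14/19) ≈ 0.0150358
Highest score → dutch.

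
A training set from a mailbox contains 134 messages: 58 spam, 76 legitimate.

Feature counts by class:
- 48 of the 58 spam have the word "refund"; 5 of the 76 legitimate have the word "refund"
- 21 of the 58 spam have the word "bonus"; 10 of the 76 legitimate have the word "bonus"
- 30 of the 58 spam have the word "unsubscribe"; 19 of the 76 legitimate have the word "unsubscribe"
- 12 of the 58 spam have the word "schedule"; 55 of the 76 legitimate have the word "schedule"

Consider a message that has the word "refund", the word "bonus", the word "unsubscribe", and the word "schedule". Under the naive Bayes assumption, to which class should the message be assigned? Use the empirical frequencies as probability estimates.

spam

spam: (58/134) × (48/58) × (21/58) × (30/58) × (12/58) ≈ 0.0138795
legitimate: (76/134) × (5/76) × (10/76) × (19/76) × (55/76) ≈ 0.000888261
Highest score → spam.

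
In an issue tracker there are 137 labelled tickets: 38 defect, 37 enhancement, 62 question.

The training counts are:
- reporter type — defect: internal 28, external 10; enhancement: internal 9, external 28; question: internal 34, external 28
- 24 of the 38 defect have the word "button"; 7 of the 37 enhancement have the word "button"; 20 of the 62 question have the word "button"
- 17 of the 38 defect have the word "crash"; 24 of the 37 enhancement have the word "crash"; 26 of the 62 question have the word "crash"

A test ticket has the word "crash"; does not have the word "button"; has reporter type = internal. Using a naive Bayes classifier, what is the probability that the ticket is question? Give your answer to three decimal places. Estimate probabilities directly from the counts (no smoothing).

defect: (38/137) × (28/38) × (14/38) × (17/38) ≈ 0.0336858
enhancement: (37/137) × (9/37) × (30/37) × (24/37) ≈ 0.0345502
question: (62/137) × (34/62) × (42/62) × (26/62) ≈ 0.0705014
P(question | x) = 0.0705014 / 0.1387374 ≈ 0.508

0.508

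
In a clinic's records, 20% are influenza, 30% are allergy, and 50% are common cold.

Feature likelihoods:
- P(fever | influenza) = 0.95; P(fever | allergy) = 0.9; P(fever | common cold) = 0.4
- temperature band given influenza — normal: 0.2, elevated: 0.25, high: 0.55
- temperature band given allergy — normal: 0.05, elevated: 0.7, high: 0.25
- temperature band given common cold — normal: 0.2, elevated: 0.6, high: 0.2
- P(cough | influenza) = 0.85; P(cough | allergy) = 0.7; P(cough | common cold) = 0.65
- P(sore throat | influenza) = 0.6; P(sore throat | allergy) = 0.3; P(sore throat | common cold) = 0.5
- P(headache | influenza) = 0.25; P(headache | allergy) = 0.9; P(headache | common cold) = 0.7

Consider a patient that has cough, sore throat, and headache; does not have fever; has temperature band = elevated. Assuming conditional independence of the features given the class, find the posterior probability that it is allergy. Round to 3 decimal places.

0.088

influenza: 0.2 × (1−0.95) × 0.25 × 0.85 × 0.6 × 0.25 = 0.00031875
allergy: 0.3 × (1−0.9) × 0.7 × 0.7 × 0.3 × 0.9 = 0.003969
common cold: 0.5 × (1−0.4) × 0.6 × 0.65 × 0.5 × 0.7 = 0.04095
P(allergy | x) = 0.003969 / 0.04523775 ≈ 0.088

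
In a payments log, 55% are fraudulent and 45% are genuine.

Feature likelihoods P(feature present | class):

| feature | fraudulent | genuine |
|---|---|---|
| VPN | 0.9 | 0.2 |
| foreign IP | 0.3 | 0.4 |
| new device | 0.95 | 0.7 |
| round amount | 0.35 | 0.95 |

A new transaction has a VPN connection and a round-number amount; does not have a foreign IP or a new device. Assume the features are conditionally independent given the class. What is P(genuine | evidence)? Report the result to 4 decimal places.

fraudulent: 0.55 × 0.9 × (1−0.3) × (1−0.95) × 0.35 = 0.00606375
genuine: 0.45 × 0.2 × (1−0.4) × (1−0.7) × 0.95 = 0.01539
P(genuine | x) = 0.01539 / 0.02145375 ≈ 0.7174

0.7174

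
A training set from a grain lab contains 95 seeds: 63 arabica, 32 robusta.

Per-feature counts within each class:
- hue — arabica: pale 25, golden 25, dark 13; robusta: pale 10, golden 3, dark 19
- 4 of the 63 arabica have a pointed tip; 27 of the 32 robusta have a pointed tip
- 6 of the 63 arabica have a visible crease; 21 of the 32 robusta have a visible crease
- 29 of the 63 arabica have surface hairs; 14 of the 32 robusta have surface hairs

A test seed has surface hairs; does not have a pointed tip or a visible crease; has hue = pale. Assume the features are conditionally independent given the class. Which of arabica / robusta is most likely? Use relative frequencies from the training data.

arabica: (63/95) × (25/63) × (59/63) × (57/63) × (29/63) ≈ 0.102641
robusta: (32/95) × (10/32) × (5/32) × (11/32) × (14/32) ≈ 0.00247353
Highest score → arabica.

arabica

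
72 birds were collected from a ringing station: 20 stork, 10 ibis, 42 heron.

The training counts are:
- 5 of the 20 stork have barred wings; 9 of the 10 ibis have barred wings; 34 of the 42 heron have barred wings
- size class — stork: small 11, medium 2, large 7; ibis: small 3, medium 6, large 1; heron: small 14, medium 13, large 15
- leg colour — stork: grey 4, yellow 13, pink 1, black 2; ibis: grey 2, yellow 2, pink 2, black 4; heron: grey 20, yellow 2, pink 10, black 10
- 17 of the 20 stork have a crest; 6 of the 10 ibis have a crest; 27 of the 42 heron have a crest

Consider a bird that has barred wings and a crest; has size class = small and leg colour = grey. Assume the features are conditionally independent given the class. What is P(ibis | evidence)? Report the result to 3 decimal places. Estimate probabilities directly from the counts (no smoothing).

0.076

stork: (20/72) × (5/20) × (11/20) × (4/20) × (17/20) ≈ 0.00649306
ibis: (10/72) × (9/10) × (3/10) × (2/10) × (6/10) = 0.0045
heron: (42/72) × (34/42) × (14/42) × (20/42) × (27/42) ≈ 0.0481859
P(ibis | x) = 0.0045 / 0.05917896 ≈ 0.076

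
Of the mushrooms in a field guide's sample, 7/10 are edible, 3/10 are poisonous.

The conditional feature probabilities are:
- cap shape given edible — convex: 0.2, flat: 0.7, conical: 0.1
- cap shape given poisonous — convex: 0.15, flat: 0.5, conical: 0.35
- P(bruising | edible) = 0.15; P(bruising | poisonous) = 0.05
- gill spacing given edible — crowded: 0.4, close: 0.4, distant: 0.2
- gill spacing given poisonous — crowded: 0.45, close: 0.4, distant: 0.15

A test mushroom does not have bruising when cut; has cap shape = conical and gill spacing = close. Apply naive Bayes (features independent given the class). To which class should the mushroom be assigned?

edible: 0.7 × 0.1 × (1−0.15) × 0.4 = 0.0238
poisonous: 0.3 × 0.35 × (1−0.05) × 0.4 = 0.0399
Highest score → poisonous.

poisonous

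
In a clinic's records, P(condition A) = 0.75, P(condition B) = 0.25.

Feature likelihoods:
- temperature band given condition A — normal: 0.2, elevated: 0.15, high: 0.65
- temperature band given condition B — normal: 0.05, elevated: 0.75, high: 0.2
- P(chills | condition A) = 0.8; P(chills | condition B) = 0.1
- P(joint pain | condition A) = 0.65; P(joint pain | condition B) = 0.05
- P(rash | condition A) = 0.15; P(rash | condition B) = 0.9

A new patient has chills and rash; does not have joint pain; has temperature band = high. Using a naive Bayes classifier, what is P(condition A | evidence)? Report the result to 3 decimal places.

0.827

condition A: 0.75 × 0.65 × 0.8 × (1−0.65) × 0.15 = 0.020475
condition B: 0.25 × 0.2 × 0.1 × (1−0.05) × 0.9 = 0.004275
P(condition A | x) = 0.020475 / 0.02475 ≈ 0.827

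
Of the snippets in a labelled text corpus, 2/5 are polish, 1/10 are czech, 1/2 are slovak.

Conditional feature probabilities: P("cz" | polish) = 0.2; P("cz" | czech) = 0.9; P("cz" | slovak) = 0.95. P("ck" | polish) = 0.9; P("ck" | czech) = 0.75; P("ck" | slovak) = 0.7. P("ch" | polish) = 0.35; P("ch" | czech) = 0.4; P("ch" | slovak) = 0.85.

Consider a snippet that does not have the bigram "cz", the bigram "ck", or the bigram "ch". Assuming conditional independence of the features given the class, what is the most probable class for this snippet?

polish

polish: 0.4 × (1−0.2) × (1−0.9) × (1−0.35) = 0.0208
czech: 0.1 × (1−0.9) × (1−0.75) × (1−0.4) = 0.0015
slovak: 0.5 × (1−0.95) × (1−0.7) × (1−0.85) = 0.001125
Highest score → polish.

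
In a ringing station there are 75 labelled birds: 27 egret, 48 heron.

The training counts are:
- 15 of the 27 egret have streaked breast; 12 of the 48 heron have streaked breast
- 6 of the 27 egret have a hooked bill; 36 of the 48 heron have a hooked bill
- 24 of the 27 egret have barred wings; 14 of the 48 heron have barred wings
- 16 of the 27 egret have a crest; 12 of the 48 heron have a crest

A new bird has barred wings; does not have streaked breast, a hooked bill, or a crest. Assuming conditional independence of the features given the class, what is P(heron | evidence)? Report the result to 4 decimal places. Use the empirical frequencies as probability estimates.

0.3681

egret: (27/75) × (12/27) × (21/27) × (24/27) × (11/27) ≈ 0.0450663
heron: (48/75) × (36/48) × (12/48) × (14/48) × (36/48) = 0.02625
P(heron | x) = 0.02625 / 0.0713163 ≈ 0.3681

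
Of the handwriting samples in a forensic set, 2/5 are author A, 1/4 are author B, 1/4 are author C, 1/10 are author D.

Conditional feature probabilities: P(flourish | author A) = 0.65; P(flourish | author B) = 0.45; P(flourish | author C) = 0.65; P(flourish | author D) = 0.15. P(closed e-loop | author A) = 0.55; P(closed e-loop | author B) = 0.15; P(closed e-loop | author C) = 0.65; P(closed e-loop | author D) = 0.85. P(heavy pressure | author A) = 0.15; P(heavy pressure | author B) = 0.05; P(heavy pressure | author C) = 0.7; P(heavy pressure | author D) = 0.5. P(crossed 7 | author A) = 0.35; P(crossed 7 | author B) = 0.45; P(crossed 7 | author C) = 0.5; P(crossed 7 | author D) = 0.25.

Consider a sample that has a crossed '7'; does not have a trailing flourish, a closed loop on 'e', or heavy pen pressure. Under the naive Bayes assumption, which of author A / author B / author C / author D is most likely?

author B

author A: 0.4 × (1−0.65) × (1−0.55) × (1−0.15) × 0.35 = 0.0187425
author B: 0.25 × (1−0.45) × (1−0.15) × (1−0.05) × 0.45 = 0.0499640625
author C: 0.25 × (1−0.65) × (1−0.65) × (1−0.7) × 0.5 = 0.00459375
author D: 0.1 × (1−0.15) × (1−0.85) × (1−0.5) × 0.25 = 0.00159375
Highest score → author B.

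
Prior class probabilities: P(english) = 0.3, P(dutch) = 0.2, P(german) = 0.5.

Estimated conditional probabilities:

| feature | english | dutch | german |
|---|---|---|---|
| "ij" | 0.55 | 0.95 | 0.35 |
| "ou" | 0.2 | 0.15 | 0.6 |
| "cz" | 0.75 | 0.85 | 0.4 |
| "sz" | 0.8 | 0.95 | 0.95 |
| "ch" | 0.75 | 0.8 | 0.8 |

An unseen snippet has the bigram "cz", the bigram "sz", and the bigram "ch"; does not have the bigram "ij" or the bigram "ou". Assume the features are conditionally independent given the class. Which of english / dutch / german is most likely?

english: 0.3 × (1−0.55) × (1−0.2) × 0.75 × 0.8 × 0.75 = 0.0486
dutch: 0.2 × (1−0.95) × (1−0.15) × 0.85 × 0.95 × 0.8 = 0.005491
german: 0.5 × (1−0.35) × (1−0.6) × 0.4 × 0.95 × 0.8 = 0.03952
Highest score → english.

english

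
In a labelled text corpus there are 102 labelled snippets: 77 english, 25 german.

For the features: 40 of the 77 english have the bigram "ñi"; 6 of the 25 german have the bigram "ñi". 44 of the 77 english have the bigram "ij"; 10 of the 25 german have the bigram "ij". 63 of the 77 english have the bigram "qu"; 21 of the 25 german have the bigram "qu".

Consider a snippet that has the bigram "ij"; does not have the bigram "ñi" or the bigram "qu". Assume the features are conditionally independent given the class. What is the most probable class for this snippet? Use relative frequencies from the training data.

english

english: (77/102) × (37/77) × (44/77) × (14/77) ≈ 0.0376878
german: (25/102) × (19/25) × (10/25) × (4/25) ≈ 0.0119216
Highest score → english.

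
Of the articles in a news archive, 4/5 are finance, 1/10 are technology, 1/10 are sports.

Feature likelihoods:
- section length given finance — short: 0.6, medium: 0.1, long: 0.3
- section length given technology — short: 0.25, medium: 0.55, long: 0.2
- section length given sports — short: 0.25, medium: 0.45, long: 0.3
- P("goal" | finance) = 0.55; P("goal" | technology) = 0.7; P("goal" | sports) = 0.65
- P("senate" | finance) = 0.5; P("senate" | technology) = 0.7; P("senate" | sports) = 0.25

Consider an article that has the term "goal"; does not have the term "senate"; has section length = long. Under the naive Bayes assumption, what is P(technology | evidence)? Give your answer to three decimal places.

finance: 0.8 × 0.3 × 0.55 × (1−0.5) = 0.066
technology: 0.1 × 0.2 × 0.7 × (1−0.7) = 0.0042
sports: 0.1 × 0.3 × 0.65 × (1−0.25) = 0.014625
P(technology | x) = 0.0042 / 0.084825 ≈ 0.050

0.050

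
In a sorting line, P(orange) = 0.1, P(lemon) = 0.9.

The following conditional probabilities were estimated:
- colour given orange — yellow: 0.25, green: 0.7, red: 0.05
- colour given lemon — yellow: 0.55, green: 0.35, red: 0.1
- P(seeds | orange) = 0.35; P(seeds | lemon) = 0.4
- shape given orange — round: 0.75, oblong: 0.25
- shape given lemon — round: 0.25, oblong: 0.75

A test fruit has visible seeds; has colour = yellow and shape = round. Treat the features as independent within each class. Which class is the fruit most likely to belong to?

orange: 0.1 × 0.25 × 0.35 × 0.75 = 0.0065625
lemon: 0.9 × 0.55 × 0.4 × 0.25 = 0.0495
Highest score → lemon.

lemon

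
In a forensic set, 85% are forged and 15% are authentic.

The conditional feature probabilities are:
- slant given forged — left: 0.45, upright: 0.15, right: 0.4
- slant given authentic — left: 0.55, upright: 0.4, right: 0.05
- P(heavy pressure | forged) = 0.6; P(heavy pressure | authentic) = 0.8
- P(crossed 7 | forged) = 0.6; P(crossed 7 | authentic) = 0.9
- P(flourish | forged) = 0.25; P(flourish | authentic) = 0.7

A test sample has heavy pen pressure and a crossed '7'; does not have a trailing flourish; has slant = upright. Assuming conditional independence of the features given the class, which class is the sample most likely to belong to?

forged: 0.85 × 0.15 × 0.6 × 0.6 × (1−0.25) = 0.034425
authentic: 0.15 × 0.4 × 0.8 × 0.9 × (1−0.7) = 0.01296
Highest score → forged.

forged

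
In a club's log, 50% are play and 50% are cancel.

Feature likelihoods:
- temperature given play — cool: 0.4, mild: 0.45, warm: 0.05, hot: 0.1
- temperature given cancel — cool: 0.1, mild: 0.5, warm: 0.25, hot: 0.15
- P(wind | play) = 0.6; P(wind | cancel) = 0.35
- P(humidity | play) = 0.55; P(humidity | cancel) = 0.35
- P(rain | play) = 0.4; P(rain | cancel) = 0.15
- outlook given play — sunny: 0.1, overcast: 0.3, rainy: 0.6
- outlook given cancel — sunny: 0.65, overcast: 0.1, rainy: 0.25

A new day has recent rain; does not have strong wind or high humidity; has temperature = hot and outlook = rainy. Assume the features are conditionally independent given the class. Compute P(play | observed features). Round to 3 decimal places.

play: 0.5 × 0.1 × (1−0.6) × (1−0.55) × 0.4 × 0.6 = 0.00216
cancel: 0.5 × 0.15 × (1−0.35) × (1−0.35) × 0.15 × 0.25 = 0.00118828125
P(play | x) = 0.00216 / 0.00334828125 ≈ 0.645

0.645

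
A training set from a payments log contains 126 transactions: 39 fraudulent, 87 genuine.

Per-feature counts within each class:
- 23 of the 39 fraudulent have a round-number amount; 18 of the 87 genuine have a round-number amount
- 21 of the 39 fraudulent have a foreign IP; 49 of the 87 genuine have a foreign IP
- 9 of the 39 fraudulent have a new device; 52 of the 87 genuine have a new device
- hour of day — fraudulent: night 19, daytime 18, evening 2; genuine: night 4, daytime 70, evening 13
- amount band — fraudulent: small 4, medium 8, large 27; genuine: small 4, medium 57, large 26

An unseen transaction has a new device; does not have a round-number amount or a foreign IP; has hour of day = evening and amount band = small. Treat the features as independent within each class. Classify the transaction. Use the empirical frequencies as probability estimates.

fraudulent: (39/126) × (16/39) × (18/39) × (9/39) × (2/39) × (4/39) ≈ 0.0000711371
genuine: (87/126) × (69/87) × (38/87) × (52/87) × (13/87) × (4/87) ≈ 0.000982182
Highest score → genuine.

genuine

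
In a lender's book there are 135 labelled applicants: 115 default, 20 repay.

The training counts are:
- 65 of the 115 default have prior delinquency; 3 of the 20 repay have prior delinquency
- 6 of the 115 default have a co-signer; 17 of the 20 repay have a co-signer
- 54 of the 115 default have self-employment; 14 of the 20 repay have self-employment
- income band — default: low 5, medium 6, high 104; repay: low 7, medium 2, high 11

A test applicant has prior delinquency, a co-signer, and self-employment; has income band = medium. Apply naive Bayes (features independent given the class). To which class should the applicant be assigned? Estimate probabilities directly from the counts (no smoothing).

repay

default: (115/135) × (65/115) × (6/115) × (54/115) × (6/115) ≈ 0.000615435
repay: (20/135) × (3/20) × (17/20) × (14/20) × (2/20) ≈ 0.00132222
Highest score → repay.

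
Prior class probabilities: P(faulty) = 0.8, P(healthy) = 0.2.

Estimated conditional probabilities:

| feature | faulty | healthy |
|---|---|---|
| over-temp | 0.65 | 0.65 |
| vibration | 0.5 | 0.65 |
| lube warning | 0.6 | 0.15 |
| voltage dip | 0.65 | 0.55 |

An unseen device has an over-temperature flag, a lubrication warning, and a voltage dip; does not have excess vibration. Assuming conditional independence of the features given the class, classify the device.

faulty: 0.8 × 0.65 × (1−0.5) × 0.6 × 0.65 = 0.1014
healthy: 0.2 × 0.65 × (1−0.65) × 0.15 × 0.55 = 0.00375375
Highest score → faulty.

faulty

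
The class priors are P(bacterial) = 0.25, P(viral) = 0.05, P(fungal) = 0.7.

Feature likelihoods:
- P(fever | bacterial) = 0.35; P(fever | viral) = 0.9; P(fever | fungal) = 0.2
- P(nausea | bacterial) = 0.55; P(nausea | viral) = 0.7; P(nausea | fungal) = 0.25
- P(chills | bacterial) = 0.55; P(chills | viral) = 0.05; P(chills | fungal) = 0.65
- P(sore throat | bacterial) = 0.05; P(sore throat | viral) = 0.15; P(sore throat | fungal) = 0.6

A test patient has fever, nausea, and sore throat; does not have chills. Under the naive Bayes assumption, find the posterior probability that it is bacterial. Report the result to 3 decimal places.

0.084

bacterial: 0.25 × 0.35 × 0.55 × (1−0.55) × 0.05 = 0.0010828125
viral: 0.05 × 0.9 × 0.7 × (1−0.05) × 0.15 = 0.00448875
fungal: 0.7 × 0.2 × 0.25 × (1−0.65) × 0.6 = 0.00735
P(bacterial | x) = 0.0010828125 / 0.0129215625 ≈ 0.084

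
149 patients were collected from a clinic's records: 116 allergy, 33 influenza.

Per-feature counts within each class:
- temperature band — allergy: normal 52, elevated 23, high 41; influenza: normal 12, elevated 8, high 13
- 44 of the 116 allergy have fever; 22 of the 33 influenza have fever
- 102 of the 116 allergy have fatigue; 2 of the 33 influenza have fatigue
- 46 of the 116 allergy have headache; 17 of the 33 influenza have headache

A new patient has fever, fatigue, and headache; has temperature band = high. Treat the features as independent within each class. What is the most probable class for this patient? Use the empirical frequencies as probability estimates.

allergy

allergy: (116/149) × (41/116) × (44/116) × (102/116) × (46/116) ≈ 0.0363944
influenza: (33/149) × (13/33) × (22/33) × (2/33) × (17/33) ≈ 0.001816
Highest score → allergy.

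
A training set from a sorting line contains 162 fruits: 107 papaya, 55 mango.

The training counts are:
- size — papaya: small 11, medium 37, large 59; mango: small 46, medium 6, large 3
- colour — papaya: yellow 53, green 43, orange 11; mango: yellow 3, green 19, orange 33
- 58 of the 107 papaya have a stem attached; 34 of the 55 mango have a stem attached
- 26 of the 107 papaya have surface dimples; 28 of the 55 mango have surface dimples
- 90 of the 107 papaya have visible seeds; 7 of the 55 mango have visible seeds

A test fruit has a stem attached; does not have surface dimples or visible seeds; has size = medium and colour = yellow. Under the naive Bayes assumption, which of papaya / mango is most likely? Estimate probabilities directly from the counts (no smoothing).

papaya: (107/162) × (37/107) × (53/107) × (58/107) × (81/107) × (17/107) ≈ 0.00737546
mango: (55/162) × (6/55) × (3/55) × (34/55) × (27/55) × (48/55) ≈ 0.000535045
Highest score → papaya.

papaya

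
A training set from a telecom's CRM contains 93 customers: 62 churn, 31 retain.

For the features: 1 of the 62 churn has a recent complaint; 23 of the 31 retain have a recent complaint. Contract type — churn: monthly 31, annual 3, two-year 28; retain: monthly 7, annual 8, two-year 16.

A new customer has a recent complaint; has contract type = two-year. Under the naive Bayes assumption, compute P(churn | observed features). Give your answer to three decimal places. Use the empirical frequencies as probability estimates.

churn: (62/93) × (1/62) × (28/62) ≈ 0.00485605
retain: (31/93) × (23/31) × (16/31) ≈ 0.127645
P(churn | x) = 0.00485605 / 0.13250105 ≈ 0.037

0.037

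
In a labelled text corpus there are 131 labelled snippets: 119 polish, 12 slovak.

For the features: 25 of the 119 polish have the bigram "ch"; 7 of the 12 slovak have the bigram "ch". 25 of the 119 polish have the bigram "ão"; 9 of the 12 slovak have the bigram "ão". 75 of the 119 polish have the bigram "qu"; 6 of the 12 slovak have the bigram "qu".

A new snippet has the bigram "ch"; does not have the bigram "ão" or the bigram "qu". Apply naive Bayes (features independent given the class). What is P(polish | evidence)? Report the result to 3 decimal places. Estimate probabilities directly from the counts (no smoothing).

polish: (119/131) × (25/119) × (94/119) × (44/119) ≈ 0.0557385
slovak: (12/131) × (7/12) × (3/12) × (6/12) ≈ 0.00667939
P(polish | x) = 0.0557385 / 0.06241789 ≈ 0.893

0.893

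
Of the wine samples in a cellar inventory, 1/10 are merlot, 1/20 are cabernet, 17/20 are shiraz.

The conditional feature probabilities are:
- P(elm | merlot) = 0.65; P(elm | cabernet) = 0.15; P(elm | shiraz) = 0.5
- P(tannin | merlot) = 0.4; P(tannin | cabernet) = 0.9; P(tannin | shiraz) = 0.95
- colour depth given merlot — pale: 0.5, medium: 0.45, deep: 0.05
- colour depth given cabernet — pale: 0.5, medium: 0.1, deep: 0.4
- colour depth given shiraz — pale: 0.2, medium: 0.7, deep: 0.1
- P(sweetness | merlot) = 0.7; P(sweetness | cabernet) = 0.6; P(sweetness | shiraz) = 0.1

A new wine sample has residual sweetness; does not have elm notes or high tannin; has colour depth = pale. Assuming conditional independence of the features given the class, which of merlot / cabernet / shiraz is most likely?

merlot: 0.1 × (1−0.65) × (1−0.4) × 0.5 × 0.7 = 0.00735
cabernet: 0.05 × (1−0.15) × (1−0.9) × 0.5 × 0.6 = 0.001275
shiraz: 0.85 × (1−0.5) × (1−0.95) × 0.2 × 0.1 = 0.000425
Highest score → merlot.

merlot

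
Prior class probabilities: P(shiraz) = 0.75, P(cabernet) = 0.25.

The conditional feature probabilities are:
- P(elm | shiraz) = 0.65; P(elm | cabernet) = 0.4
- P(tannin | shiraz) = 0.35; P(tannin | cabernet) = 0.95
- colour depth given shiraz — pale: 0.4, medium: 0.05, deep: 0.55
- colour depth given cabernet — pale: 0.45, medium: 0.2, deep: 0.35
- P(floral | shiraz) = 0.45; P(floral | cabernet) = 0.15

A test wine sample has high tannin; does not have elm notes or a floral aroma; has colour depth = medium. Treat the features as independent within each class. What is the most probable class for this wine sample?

shiraz: 0.75 × (1−0.65) × 0.35 × 0.05 × (1−0.45) = 0.0025265625
cabernet: 0.25 × (1−0.4) × 0.95 × 0.2 × (1−0.15) = 0.024225
Highest score → cabernet.

cabernet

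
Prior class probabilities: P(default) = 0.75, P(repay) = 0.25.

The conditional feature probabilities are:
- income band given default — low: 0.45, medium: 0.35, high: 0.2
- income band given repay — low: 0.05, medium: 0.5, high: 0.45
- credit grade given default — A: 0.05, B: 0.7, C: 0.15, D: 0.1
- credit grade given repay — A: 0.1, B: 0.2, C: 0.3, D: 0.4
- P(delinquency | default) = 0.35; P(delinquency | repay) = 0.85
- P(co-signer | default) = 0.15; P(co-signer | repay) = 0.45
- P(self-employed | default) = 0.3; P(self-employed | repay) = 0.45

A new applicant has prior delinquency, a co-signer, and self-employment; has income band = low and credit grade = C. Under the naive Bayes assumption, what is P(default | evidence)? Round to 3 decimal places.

default: 0.75 × 0.45 × 0.15 × 0.35 × 0.15 × 0.3 = 0.00079734375
repay: 0.25 × 0.05 × 0.3 × 0.85 × 0.45 × 0.45 = 0.00064546875
P(default | x) = 0.00079734375 / 0.0014428125 ≈ 0.553

0.553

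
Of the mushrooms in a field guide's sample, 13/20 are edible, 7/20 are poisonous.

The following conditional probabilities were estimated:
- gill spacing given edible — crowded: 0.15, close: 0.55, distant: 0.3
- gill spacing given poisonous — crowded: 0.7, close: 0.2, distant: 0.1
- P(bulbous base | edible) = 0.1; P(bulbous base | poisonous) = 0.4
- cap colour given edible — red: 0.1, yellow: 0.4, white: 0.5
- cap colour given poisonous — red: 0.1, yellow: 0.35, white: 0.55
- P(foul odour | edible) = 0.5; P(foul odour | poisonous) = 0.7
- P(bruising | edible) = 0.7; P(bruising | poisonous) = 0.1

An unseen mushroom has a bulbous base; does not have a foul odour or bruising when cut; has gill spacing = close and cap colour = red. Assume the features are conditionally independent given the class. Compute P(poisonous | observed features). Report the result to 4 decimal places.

edible: 0.65 × 0.55 × 0.1 × 0.1 × (1−0.5) × (1−0.7) = 0.00053625
poisonous: 0.35 × 0.2 × 0.4 × 0.1 × (1−0.7) × (1−0.1) = 0.000756
P(poisonous | x) = 0.000756 / 0.00129225 ≈ 0.5850

0.5850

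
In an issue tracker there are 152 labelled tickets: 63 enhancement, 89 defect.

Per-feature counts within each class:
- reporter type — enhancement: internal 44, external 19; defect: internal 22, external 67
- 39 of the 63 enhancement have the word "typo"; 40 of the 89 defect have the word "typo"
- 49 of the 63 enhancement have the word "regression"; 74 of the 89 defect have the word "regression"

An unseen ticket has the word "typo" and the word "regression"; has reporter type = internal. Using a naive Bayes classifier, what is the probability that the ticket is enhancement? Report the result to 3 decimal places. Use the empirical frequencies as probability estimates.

0.720

enhancement: (63/152) × (44/63) × (39/63) × (49/63) ≈ 0.139376
defect: (89/152) × (22/89) × (40/89) × (74/89) ≈ 0.0540867
P(enhancement | x) = 0.139376 / 0.1934627 ≈ 0.720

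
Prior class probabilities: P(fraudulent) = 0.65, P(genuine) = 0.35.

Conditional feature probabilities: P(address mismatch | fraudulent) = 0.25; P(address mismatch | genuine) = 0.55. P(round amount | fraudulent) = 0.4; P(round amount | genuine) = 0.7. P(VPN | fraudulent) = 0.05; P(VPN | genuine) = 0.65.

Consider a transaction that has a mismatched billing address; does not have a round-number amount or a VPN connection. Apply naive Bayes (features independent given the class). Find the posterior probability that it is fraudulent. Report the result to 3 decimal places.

fraudulent: 0.65 × 0.25 × (1−0.4) × (1−0.05) = 0.092625
genuine: 0.35 × 0.55 × (1−0.7) × (1−0.65) = 0.0202125
P(fraudulent | x) = 0.092625 / 0.1128375 ≈ 0.821

0.821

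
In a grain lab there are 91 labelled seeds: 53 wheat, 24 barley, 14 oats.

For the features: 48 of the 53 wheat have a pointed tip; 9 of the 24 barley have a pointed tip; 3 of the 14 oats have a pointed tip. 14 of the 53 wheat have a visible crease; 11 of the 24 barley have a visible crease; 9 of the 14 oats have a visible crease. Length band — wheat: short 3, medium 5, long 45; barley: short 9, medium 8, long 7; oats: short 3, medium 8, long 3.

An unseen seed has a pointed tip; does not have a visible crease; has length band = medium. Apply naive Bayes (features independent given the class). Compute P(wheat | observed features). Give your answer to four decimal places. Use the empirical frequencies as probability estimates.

0.5983

wheat: (53/91) × (48/53) × (39/53) × (5/53) ≈ 0.036617
barley: (24/91) × (9/24) × (13/24) × (8/24) ≈ 0.0178571
oats: (14/91) × (3/14) × (5/14) × (8/14) ≈ 0.00672797
P(wheat | x) = 0.036617 / 0.06120207 ≈ 0.5983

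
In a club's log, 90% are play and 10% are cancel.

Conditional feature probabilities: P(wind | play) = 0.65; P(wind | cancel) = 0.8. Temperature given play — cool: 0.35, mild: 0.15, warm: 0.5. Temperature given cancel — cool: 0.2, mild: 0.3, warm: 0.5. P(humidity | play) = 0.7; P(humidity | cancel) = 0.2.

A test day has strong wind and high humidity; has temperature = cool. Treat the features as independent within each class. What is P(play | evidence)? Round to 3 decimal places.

0.978

play: 0.9 × 0.65 × 0.35 × 0.7 = 0.143325
cancel: 0.1 × 0.8 × 0.2 × 0.2 = 0.0032
P(play | x) = 0.143325 / 0.146525 ≈ 0.978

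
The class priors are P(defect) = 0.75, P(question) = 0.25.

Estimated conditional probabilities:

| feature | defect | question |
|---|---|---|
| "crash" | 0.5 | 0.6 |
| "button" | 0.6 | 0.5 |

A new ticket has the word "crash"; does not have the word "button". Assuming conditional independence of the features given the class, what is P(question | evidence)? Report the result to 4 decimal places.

0.3333

defect: 0.75 × 0.5 × (1−0.6) = 0.15
question: 0.25 × 0.6 × (1−0.5) = 0.075
P(question | x) = 0.075 / 0.225 ≈ 0.3333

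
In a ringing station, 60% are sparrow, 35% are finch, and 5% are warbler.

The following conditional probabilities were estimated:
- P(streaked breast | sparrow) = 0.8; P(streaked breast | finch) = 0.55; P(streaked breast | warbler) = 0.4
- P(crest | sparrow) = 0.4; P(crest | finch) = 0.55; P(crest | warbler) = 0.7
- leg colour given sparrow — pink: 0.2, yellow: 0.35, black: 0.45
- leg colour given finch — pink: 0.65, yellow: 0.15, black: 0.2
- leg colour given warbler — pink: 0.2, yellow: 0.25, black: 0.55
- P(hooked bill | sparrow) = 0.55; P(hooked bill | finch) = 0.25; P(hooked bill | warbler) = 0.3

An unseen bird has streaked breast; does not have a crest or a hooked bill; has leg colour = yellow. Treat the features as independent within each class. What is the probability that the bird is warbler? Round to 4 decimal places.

sparrow: 0.6 × 0.8 × (1−0.4) × 0.35 × (1−0.55) = 0.04536
finch: 0.35 × 0.55 × (1−0.55) × 0.15 × (1−0.25) = 0.0097453125
warbler: 0.05 × 0.4 × (1−0.7) × 0.25 × (1−0.3) = 0.00105
P(warbler | x) = 0.00105 / 0.0561553125 ≈ 0.0187

0.0187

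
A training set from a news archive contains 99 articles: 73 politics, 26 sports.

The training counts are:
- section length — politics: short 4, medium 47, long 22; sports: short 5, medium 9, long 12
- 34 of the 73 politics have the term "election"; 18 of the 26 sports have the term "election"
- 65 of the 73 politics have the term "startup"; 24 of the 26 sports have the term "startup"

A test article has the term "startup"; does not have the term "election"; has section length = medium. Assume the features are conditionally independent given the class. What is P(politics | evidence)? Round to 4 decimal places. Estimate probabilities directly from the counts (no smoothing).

0.8974

politics: (73/99) × (47/73) × (39/73) × (65/73) ≈ 0.225837
sports: (26/99) × (9/26) × (8/26) × (24/26) ≈ 0.0258203
P(politics | x) = 0.225837 / 0.2516573 ≈ 0.8974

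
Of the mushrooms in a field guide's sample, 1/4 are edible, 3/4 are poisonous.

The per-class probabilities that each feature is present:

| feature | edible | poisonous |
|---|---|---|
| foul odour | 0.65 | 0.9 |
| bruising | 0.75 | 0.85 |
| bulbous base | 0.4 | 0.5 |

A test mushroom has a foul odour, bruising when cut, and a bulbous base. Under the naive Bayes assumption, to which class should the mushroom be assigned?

edible: 0.25 × 0.65 × 0.75 × 0.4 = 0.04875
poisonous: 0.75 × 0.9 × 0.85 × 0.5 = 0.286875
Highest score → poisonous.

poisonous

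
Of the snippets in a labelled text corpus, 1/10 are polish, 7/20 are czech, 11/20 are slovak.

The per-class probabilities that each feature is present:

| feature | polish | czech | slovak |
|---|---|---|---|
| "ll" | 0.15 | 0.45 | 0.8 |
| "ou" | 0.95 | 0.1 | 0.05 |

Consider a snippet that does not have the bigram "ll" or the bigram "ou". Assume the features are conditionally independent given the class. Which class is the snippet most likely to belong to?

czech

polish: 0.1 × (1−0.15) × (1−0.95) = 0.00425
czech: 0.35 × (1−0.45) × (1−0.1) = 0.17325
slovak: 0.55 × (1−0.8) × (1−0.05) = 0.1045
Highest score → czech.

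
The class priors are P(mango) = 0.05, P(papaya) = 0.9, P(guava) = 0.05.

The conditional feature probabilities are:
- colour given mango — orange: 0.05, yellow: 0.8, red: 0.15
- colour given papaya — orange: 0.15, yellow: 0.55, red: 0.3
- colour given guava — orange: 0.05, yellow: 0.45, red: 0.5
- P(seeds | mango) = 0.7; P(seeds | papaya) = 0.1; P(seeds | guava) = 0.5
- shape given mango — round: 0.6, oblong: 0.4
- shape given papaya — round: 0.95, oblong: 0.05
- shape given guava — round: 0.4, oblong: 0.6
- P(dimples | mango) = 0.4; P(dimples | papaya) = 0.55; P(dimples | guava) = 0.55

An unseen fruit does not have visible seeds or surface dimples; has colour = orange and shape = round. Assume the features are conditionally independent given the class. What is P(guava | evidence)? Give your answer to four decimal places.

mango: 0.05 × 0.05 × (1−0.7) × 0.6 × (1−0.4) = 0.00027
papaya: 0.9 × 0.15 × (1−0.1) × 0.95 × (1−0.55) = 0.05194125
guava: 0.05 × 0.05 × (1−0.5) × 0.4 × (1−0.55) = 0.000225
P(guava | x) = 0.000225 / 0.05243625 ≈ 0.0043

0.0043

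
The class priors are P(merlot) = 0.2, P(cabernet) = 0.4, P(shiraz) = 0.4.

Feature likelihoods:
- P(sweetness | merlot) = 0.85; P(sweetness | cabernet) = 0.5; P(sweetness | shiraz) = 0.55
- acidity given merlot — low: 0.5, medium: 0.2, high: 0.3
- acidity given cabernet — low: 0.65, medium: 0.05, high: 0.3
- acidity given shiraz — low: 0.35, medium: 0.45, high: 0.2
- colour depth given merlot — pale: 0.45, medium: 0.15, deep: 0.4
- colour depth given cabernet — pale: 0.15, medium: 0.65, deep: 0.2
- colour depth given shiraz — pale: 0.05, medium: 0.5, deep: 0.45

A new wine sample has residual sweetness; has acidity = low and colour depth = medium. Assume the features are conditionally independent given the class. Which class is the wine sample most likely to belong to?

merlot: 0.2 × 0.85 × 0.5 × 0.15 = 0.01275
cabernet: 0.4 × 0.5 × 0.65 × 0.65 = 0.0845
shiraz: 0.4 × 0.55 × 0.35 × 0.5 = 0.0385
Highest score → cabernet.

cabernet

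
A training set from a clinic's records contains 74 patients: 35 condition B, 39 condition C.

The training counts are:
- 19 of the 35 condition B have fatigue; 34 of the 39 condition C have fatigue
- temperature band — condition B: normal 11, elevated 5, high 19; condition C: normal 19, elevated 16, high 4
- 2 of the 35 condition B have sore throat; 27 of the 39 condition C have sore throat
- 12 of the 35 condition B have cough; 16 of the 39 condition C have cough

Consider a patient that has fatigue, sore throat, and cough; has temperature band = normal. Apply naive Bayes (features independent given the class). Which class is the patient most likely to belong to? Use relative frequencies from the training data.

condition B: (35/74) × (19/35) × (11/35) × (2/35) × (12/35) ≈ 0.00158096
condition C: (39/74) × (34/39) × (19/39) × (27/39) × (16/39) ≈ 0.0635756
Highest score → condition C.

condition C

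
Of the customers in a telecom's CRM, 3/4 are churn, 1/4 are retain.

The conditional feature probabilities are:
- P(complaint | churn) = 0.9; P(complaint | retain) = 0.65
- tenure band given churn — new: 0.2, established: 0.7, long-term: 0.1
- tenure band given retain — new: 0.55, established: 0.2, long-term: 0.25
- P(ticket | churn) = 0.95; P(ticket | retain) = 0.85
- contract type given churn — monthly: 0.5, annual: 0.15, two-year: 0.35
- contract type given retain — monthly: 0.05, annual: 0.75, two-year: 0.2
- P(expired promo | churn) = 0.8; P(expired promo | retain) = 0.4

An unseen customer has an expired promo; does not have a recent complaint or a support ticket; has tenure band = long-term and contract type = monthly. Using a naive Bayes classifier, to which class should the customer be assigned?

churn: 0.75 × (1−0.9) × 0.1 × (1−0.95) × 0.5 × 0.8 = 0.00015
retain: 0.25 × (1−0.65) × 0.25 × (1−0.85) × 0.05 × 0.4 = 0.000065625
Highest score → churn.

churn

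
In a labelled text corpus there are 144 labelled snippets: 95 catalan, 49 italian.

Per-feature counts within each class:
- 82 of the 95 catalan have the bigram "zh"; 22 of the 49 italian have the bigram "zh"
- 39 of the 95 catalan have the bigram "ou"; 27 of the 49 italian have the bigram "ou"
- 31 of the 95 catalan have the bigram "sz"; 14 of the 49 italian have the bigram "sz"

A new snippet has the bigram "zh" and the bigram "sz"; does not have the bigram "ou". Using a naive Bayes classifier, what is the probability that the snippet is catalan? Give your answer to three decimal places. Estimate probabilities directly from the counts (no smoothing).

0.848

catalan: (95/144) × (82/95) × (56/95) × (31/95) ≈ 0.109535
italian: (49/144) × (22/49) × (22/49) × (14/49) ≈ 0.0195983
P(catalan | x) = 0.109535 / 0.1291333 ≈ 0.848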